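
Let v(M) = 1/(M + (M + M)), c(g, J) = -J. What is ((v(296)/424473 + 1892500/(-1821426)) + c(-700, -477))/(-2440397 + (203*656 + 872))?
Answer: -54462135563058379/263906356091895824328 ≈ -0.00020637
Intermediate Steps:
v(M) = 1/(3*M) (v(M) = 1/(M + 2*M) = 1/(3*M))
((v(296)/424473 + 1892500/(-1821426)) + c(-700, -477))/(-2440397 + (203*656 + 872)) = ((((⅓)/296)/424473 + 1892500/(-1821426)) - 1*(-477))/(-2440397 + (203*656 + 872)) = ((((⅓)*(1/296))*(1/424473) + 1892500*(-1/1821426)) + 477)/(-2440397 + (133168 + 872)) = (((1/888)*(1/424473) - 946250/910713) + 477)/(-2440397 + 134040) = ((1/376932024 - 946250/910713) + 477)/(-2306357) = (-118890642266429/114425631457704 + 477)*(-1/2306357) = (54462135563058379/114425631457704)*(-1/2306357) = -54462135563058379/263906356091895824328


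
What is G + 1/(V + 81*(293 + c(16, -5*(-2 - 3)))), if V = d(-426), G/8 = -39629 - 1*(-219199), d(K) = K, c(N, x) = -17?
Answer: 31503760801/21930 ≈ 1.4366e+6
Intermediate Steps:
G = 1436560 (G = 8*(-39629 - 1*(-219199)) = 8*(-39629 + 219199) = 8*179570 = 1436560)
V = -426
G + 1/(V + 81*(293 + c(16, -5*(-2 - 3)))) = 1436560 + 1/(-426 + 81*(293 - 17)) = 1436560 + 1/(-426 + 81*276) = 1436560 + 1/(-426 + 22356) = 1436560 + 1/21930 = 31503760801/21930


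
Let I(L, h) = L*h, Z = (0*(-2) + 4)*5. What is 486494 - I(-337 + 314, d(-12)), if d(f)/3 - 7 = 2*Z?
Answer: 489737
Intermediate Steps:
Z = 20 (Z = (0 + 4)*5 = 4*5 = 20)
d(f) = 141 (d(f) = 21 + 3*(2*20) = 21 + 3*40 = 21 + 120 = 141)
486494 - I(-337 + 314, d(-12)) = 486494 - (-337 + 314)*141 = 486494 - (-23)*141 = 486494 - 1*(-3243) = 486494 + 3243 = 489737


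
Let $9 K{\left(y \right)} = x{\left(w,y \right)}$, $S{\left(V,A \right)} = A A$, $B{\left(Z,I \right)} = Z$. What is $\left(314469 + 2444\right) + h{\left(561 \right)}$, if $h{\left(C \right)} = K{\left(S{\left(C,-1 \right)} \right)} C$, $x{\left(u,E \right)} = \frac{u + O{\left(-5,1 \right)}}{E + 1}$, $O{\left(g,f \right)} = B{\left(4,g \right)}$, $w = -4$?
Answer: $316913$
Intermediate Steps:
$S{\left(V,A \right)} = A^{2}$
$O{\left(g,f \right)} = 4$
$x{\left(u,E \right)} = \frac{4 + u}{1 + E}$ ($x{\left(u,E \right)} = \frac{u + 4}{E + 1} = \frac{4 + u}{1 + E}$)
$K{\left(y \right)} = 0$ ($K{\left(y \right)} = \frac{\frac{1}{1 + y} \left(4 - 4\right)}{9} = \frac{\frac{1}{1 + y} 0}{9} = \frac{1}{9} \cdot 0 = 0$)
$h{\left(C \right)} = 0$ ($h{\left(C \right)} = 0 C = 0$)
$\left(314469 + 2444\right) + h{\left(561 \right)} = \left(314469 + 2444\right) + 0 = 316913 + 0 = 316913$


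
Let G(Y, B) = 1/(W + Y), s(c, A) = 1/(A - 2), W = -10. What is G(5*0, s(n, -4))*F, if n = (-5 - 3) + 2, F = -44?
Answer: 22/5 ≈ 4.4000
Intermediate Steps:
n = -6 (n = -8 + 2 = -6)
s(c, A) = 1/(-2 + A)
G(Y, B) = 1/(-10 + Y)
G(5*0, s(n, -4))*F = -44/(-10 + 5*0) = -44/(-10 + 0) = -44/(-10) = -⅒*(-44) = 22/5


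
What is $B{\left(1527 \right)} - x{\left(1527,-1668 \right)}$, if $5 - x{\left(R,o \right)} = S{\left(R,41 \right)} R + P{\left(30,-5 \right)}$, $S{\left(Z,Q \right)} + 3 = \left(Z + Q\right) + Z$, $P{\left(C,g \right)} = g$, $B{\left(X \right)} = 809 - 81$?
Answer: $4722202$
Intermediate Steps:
$B{\left(X \right)} = 728$ ($B{\left(X \right)} = 809 - 81 = 728$)
$S{\left(Z,Q \right)} = -3 + Q + 2 Z$ ($S{\left(Z,Q \right)} = -3 + \left(\left(Z + Q\right) + Z\right) = -3 + \left(\left(Q + Z\right) + Z\right) = -3 + \left(Q + 2 Z\right) = -3 + Q + 2 Z$)
$x{\left(R,o \right)} = 10 - R \left(38 + 2 R\right)$ ($x{\left(R,o \right)} = 5 - \left(\left(-3 + 41 + 2 R\right) R - 5\right) = 5 - \left(\left(38 + 2 R\right) R - 5\right) = 5 - \left(R \left(38 + 2 R\right) - 5\right) = 5 - \left(-5 + R \left(38 + 2 R\right)\right) = 10 - R \left(38 + 2 R\right)$)
$B{\left(1527 \right)} - x{\left(1527,-1668 \right)} = 728 - \left(10 - 3054 \left(19 + 1527\right)\right) = 728 - \left(10 - 3054 \cdot 1546\right) = 728 - \left(10 - 4721484\right) = 728 - -4721474 = 728 + 4721474 = 4722202$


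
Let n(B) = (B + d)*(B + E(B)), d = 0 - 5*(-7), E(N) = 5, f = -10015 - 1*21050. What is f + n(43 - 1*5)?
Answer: -27926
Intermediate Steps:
f = -31065 (f = -10015 - 21050 = -31065)
d = 35 (d = 0 + 35 = 35)
n(B) = (5 + B)*(35 + B) (n(B) = (B + 35)*(B + 5) = (35 + B)*(5 + B) = (5 + B)*(35 + B))
f + n(43 - 1*5) = -31065 + (175 + (43 - 1*5)² + 40*(43 - 1*5)) = -31065 + (175 + (43 - 5)² + 40*(43 - 5)) = -31065 + (175 + 38² + 40*38) = -31065 + (175 + 1444 + 1520) = -31065 + 3139 = -27926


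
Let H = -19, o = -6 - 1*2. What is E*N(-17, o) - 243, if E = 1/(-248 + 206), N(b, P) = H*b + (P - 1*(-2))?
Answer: -10523/42 ≈ -250.55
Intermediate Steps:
o = -8 (o = -6 - 2 = -8)
N(b, P) = 2 + P - 19*b (N(b, P) = -19*b + (P - 1*(-2)) = -19*b + (P + 2) = -19*b + (2 + P) = 2 + P - 19*b)
E = -1/42 (E = 1/(-42) = -1/42 ≈ -0.023810)
E*N(-17, o) - 243 = -(2 - 8 - 19*(-17))/42 - 243 = -(2 - 8 + 323)/42 - 243 = -1/42*317 - 243 = -317/42 - 243 = -10523/42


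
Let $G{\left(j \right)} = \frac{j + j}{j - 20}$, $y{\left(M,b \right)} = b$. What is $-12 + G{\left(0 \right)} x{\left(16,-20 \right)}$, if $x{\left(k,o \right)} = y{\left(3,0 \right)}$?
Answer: $-12$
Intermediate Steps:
$x{\left(k,o \right)} = 0$
$G{\left(j \right)} = \frac{2 j}{-20 + j}$
$-12 + G{\left(0 \right)} x{\left(16,-20 \right)} = -12 + 2 \cdot 0 \frac{1}{-20 + 0} \cdot 0 = -12 + 2 \cdot 0 \frac{1}{-20} \cdot 0 = -12 + 2 \cdot 0 \left(- \frac{1}{20}\right) 0 = -12 + 0 \cdot 0 = -12 + 0 = -12$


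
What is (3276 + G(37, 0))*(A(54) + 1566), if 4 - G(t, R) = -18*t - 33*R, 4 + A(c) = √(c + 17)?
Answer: 6163652 + 3946*√71 ≈ 6.1969e+6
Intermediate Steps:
A(c) = -4 + √(17 + c) (A(c) = -4 + √(c + 17) = -4 + √(17 + c))
G(t, R) = 4 + 18*t + 33*R (G(t, R) = 4 - (-18*t - 33*R) = 4 - (-33*R - 18*t) = 4 + (18*t + 33*R) = 4 + 18*t + 33*R)
(3276 + G(37, 0))*(A(54) + 1566) = (3276 + (4 + 18*37 + 33*0))*((-4 + √(17 + 54)) + 1566) = (3276 + (4 + 666 + 0))*((-4 + √71) + 1566) = (3276 + 670)*(1562 + √71) = 3946*(1562 + √71) = 6163652 + 3946*√71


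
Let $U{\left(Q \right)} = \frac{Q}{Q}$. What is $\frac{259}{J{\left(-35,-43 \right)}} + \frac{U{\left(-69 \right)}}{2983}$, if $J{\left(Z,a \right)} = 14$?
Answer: $\frac{110373}{5966} \approx 18.5$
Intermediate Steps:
$U{\left(Q \right)} = 1$
$\frac{259}{J{\left(-35,-43 \right)}} + \frac{U{\left(-69 \right)}}{2983} = \frac{259}{14} + 1 \cdot \frac{1}{2983} = 259 \cdot \frac{1}{14} + 1 \cdot \frac{1}{2983} = \frac{37}{2} + \frac{1}{2983} = \frac{110373}{5966}$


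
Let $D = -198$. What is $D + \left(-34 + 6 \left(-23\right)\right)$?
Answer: $-370$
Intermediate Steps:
$D + \left(-34 + 6 \left(-23\right)\right) = -198 + \left(-34 + 6 \left(-23\right)\right) = -198 - 172 = -370$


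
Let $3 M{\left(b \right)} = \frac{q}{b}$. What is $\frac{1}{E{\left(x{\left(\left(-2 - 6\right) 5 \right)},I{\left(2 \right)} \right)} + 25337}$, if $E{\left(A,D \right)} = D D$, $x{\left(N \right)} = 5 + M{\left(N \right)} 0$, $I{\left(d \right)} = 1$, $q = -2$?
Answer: $\frac{1}{25338} \approx 3.9466 \cdot 10^{-5}$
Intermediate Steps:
$M{\left(b \right)} = - \frac{2}{3 b}$ ($M{\left(b \right)} = \frac{\left(-2\right) \frac{1}{b}}{3} = - \frac{2}{3 b}$)
$x{\left(N \right)} = 5$ ($x{\left(N \right)} = 5 + - \frac{2}{3 N} 0 = 5 + 0 = 5$)
$E{\left(A,D \right)} = D^{2}$
$\frac{1}{E{\left(x{\left(\left(-2 - 6\right) 5 \right)},I{\left(2 \right)} \right)} + 25337} = \frac{1}{1^{2} + 25337} = \frac{1}{1 + 25337} = \frac{1}{25338}$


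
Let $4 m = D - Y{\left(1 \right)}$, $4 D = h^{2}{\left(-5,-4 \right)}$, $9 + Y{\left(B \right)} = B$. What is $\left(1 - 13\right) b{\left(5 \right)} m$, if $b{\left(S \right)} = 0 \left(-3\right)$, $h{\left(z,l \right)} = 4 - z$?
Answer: $0$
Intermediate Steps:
$Y{\left(B \right)} = -9 + B$
$b{\left(S \right)} = 0$
$D = \frac{81}{4}$ ($D = \frac{\left(4 - -5\right)^{2}}{4} = \frac{\left(4 + 5\right)^{2}}{4} = \frac{9^{2}}{4} = \frac{1}{4} \cdot 81 = \frac{81}{4} \approx 20.25$)
$m = \frac{113}{16}$ ($m = \frac{\frac{81}{4} - \left(-9 + 1\right)}{4} = \frac{\frac{81}{4} - -8}{4} = \frac{\frac{81}{4} + 8}{4} = \frac{1}{4} \cdot \frac{113}{4} = \frac{113}{16} \approx 7.0625$)
$\left(1 - 13\right) b{\left(5 \right)} m = \left(1 - 13\right) 0 \cdot \frac{113}{16} = \left(-12\right) 0 \cdot \frac{113}{16} = 0 \cdot \frac{113}{16} = 0$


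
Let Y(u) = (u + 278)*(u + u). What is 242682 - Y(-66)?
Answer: 270666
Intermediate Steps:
Y(u) = 2*u*(278 + u) (Y(u) = (278 + u)*(2*u) = 2*u*(278 + u))
242682 - Y(-66) = 242682 - 2*(-66)*(278 - 66) = 242682 - 2*(-66)*212 = 242682 - 1*(-27984) = 242682 + 27984 = 270666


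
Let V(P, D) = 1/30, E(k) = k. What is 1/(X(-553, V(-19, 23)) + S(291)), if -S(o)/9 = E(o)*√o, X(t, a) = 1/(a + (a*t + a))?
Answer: 5510/201997469459517 - 88347891*√291/67332489819839 ≈ -2.2383e-5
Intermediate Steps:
V(P, D) = 1/30
X(t, a) = 1/(2*a + a*t) (X(t, a) = 1/(a + (a + a*t)) = 1/(2*a + a*t))
S(o) = -9*o^(3/2) (S(o) = -9*o*√o = -9*o^(3/2))
1/(X(-553, V(-19, 23)) + S(291)) = 1/(1/((1/30)*(2 - 553)) - 2619*√291) = 1/(30/(-551) - 2619*√291) = 1/(30*(-1/551) - 2619*√291) = 1/(-30/551 - 2619*√291)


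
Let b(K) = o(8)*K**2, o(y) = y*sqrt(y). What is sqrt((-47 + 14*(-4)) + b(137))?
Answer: sqrt(-103 + 300304*sqrt(2)) ≈ 651.61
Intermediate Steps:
o(y) = y**(3/2)
b(K) = 16*sqrt(2)*K**2 (b(K) = 8**(3/2)*K**2 = (16*sqrt(2))*K**2 = 16*sqrt(2)*K**2)
sqrt((-47 + 14*(-4)) + b(137)) = sqrt((-47 + 14*(-4)) + 16*sqrt(2)*137**2) = sqrt((-47 - 56) + 16*sqrt(2)*18769) = sqrt(-103 + 300304*sqrt(2))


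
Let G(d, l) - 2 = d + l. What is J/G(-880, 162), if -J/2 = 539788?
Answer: 269894/179 ≈ 1507.8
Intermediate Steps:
J = -1079576 (J = -2*539788 = -1079576)
G(d, l) = 2 + d + l (G(d, l) = 2 + (d + l) = 2 + d + l)
J/G(-880, 162) = -1079576/(2 - 880 + 162) = -1079576/(-716) = -1079576*(-1/716) = 269894/179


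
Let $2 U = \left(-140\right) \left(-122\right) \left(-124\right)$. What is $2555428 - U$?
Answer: $3614388$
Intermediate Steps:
$U = -1058960$ ($U = \frac{\left(-140\right) \left(-122\right) \left(-124\right)}{2} = \frac{17080 \left(-124\right)}{2} = \frac{1}{2} \left(-2117920\right) = -1058960$)
$2555428 - U = 2555428 - -1058960 = 2555428 + 1058960 = 3614388$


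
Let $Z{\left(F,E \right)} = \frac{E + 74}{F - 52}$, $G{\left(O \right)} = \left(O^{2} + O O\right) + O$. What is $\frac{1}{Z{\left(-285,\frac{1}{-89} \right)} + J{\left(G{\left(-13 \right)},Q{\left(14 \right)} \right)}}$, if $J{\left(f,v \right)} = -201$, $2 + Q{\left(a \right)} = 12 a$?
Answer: $- \frac{29993}{6035178} \approx -0.0049697$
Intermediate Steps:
$G{\left(O \right)} = O + 2 O^{2}$ ($G{\left(O \right)} = \left(O^{2} + O^{2}\right) + O = 2 O^{2} + O = O + 2 O^{2}$)
$Q{\left(a \right)} = -2 + 12 a$
$Z{\left(F,E \right)} = \frac{74 + E}{-52 + F}$
$\frac{1}{Z{\left(-285,\frac{1}{-89} \right)} + J{\left(G{\left(-13 \right)},Q{\left(14 \right)} \right)}} = \frac{1}{\frac{74 + \frac{1}{-89}}{-52 - 285} - 201} = \frac{1}{\frac{74 - \frac{1}{89}}{-337} - 201} = \frac{1}{\left(- \frac{1}{337}\right) \frac{6585}{89} - 201} = \frac{1}{- \frac{6585}{29993} - 201} = \frac{1}{- \frac{6035178}{29993}} = - \frac{29993}{6035178}$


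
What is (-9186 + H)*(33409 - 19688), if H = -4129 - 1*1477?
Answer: -202961032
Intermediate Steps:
H = -5606 (H = -4129 - 1477 = -5606)
(-9186 + H)*(33409 - 19688) = (-9186 - 5606)*(33409 - 19688) = -14792*13721 = -202961032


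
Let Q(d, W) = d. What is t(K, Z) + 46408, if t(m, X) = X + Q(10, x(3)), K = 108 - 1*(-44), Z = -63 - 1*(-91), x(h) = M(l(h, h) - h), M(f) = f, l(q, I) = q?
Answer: 46446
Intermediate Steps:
x(h) = 0 (x(h) = h - h = 0)
Z = 28 (Z = -63 + 91 = 28)
K = 152 (K = 108 + 44 = 152)
t(m, X) = 10 + X (t(m, X) = X + 10 = 10 + X)
t(K, Z) + 46408 = (10 + 28) + 46408 = 38 + 46408 = 46446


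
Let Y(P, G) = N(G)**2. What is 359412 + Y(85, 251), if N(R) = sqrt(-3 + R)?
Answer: 359660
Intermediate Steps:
Y(P, G) = -3 + G (Y(P, G) = (sqrt(-3 + G))**2 = -3 + G)
359412 + Y(85, 251) = 359412 + (-3 + 251) = 359412 + 248 = 359660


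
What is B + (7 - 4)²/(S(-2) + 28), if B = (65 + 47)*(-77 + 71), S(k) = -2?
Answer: -17463/26 ≈ -671.65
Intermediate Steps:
B = -672 (B = 112*(-6) = -672)
B + (7 - 4)²/(S(-2) + 28) = -672 + (7 - 4)²/(-2 + 28) = -672 + 3²/26 = -672 + (1/26)*9 = -672 + 9/26 = -17463/26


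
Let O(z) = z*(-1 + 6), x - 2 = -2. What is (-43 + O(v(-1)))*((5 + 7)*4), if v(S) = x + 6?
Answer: -624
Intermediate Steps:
x = 0 (x = 2 - 2 = 0)
v(S) = 6 (v(S) = 0 + 6 = 6)
O(z) = 5*z (O(z) = z*5 = 5*z)
(-43 + O(v(-1)))*((5 + 7)*4) = (-43 + 5*6)*((5 + 7)*4) = (-43 + 30)*(12*4) = -13*48 = -624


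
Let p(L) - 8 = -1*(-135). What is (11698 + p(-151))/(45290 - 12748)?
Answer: 11841/32542 ≈ 0.36387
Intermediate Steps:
p(L) = 143 (p(L) = 8 - 1*(-135) = 8 + 135 = 143)
(11698 + p(-151))/(45290 - 12748) = (11698 + 143)/(45290 - 12748) = 11841/32542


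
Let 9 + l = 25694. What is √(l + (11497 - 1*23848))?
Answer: √13334 ≈ 115.47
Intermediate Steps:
l = 25685 (l = -9 + 25694 = 25685)
√(l + (11497 - 1*23848)) = √(25685 + (11497 - 1*23848)) = √(25685 + (11497 - 23848)) = √(25685 - 12351) = √13334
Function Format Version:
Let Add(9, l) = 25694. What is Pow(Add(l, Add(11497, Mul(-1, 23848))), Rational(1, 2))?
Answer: Pow(13334, Rational(1, 2)) ≈ 115.47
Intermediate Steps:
l = 25685 (l = Add(-9, 25694) = 25685)
Pow(Add(l, Add(11497, Mul(-1, 23848))), Rational(1, 2)) = Pow(Add(25685, Add(11497, Mul(-1, 23848))), Rational(1, 2)) = Pow(Add(25685, Add(11497, -23848)), Rational(1, 2)) = Pow(Add(25685, -12351), Rational(1, 2)) = Pow(13334, Rational(1, 2))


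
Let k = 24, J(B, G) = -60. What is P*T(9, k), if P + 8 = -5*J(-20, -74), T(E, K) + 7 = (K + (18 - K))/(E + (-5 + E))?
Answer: -21316/13 ≈ -1639.7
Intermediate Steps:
T(E, K) = -7 + 18/(-5 + 2*E) (T(E, K) = -7 + (K + (18 - K))/(E + (-5 + E)) = -7 + 18/(-5 + 2*E))
P = 292 (P = -8 - 5*(-60) = -8 + 300 = 292)
P*T(9, k) = 292*((53 - 14*9)/(-5 + 2*9)) = 292*((53 - 126)/(-5 + 18)) = 292*(-73/13) = -21316/13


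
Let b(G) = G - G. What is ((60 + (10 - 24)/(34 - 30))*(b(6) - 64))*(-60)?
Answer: 216960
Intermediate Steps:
b(G) = 0
((60 + (10 - 24)/(34 - 30))*(b(6) - 64))*(-60) = ((60 + (10 - 24)/(34 - 30))*(0 - 64))*(-60) = ((60 - 14/4)*(-64))*(-60) = ((60 - 14*¼)*(-64))*(-60) = ((60 - 7/2)*(-64))*(-60) = ((113/2)*(-64))*(-60) = -3616*(-60) = 216960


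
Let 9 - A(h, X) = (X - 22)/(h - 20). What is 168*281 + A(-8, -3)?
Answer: 1322051/28 ≈ 47216.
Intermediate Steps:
A(h, X) = 9 - (-22 + X)/(-20 + h) (A(h, X) = 9 - (X - 22)/(h - 20) = 9 - (-22 + X)/(-20 + h))
168*281 + A(-8, -3) = 168*281 + (-158 - 1*(-3) + 9*(-8))/(-20 - 8) = 47208 + (-158 + 3 - 72)/(-28) = 47208 - 1/28*(-227) = 47208 + 227/28 = 1322051/28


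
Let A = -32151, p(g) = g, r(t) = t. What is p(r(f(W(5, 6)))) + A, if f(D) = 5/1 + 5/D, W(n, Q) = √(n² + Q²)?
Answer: -32146 + 5*√61/61 ≈ -32145.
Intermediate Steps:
W(n, Q) = √(Q² + n²)
f(D) = 5 + 5/D (f(D) = 5*1 + 5/D = 5 + 5/D)
p(r(f(W(5, 6)))) + A = (5 + 5/(√(6² + 5²))) - 32151 = (5 + 5/(√(36 + 25))) - 32151 = (5 + 5/(√61)) - 32151 = (5 + 5*(√61/61)) - 32151 = (5 + 5*√61/61) - 32151 = -32146 + 5*√61/61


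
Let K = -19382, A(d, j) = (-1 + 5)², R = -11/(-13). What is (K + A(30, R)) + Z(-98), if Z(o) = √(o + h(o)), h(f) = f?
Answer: -19366 + 14*I ≈ -19366.0 + 14.0*I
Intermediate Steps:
R = 11/13 (R = -11*(-1/13) = 11/13 ≈ 0.84615)
A(d, j) = 16 (A(d, j) = 4² = 16)
Z(o) = √2*√o (Z(o) = √(o + o) = √(2*o) = √2*√o)
(K + A(30, R)) + Z(-98) = (-19382 + 16) + √2*√(-98) = -19366 + √2*(7*I*√2) = -19366 + 14*I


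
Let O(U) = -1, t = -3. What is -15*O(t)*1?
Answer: 15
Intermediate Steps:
-15*O(t)*1 = -15*(-1)*1 = 15*1 = 15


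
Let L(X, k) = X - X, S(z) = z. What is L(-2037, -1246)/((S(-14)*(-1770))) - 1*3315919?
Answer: -3315919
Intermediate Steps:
L(X, k) = 0
L(-2037, -1246)/((S(-14)*(-1770))) - 1*3315919 = 0/((-14*(-1770))) - 1*3315919 = 0/24780 - 3315919 = 0*(1/24780) - 3315919 = 0 - 3315919 = -3315919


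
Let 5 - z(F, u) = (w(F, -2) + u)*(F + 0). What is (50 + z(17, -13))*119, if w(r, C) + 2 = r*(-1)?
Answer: 71281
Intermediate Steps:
w(r, C) = -2 - r (w(r, C) = -2 + r*(-1) = -2 - r)
z(F, u) = 5 - F*(-2 + u - F) (z(F, u) = 5 - ((-2 - F) + u)*(F + 0) = 5 - (-2 + u - F)*F = 5 - F*(-2 + u - F))
(50 + z(17, -13))*119 = (50 + (5 + 17*(2 + 17) - 1*17*(-13)))*119 = (50 + (5 + 17*19 + 221))*119 = (50 + (5 + 323 + 221))*119 = (50 + 549)*119 = 599*119 = 71281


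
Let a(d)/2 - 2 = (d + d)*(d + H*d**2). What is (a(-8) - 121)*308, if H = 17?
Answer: -10680516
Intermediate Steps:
a(d) = 4 + 4*d*(d + 17*d**2) (a(d) = 4 + 2*((d + d)*(d + 17*d**2)) = 4 + 2*((2*d)*(d + 17*d**2)) = 4 + 2*(2*d*(d + 17*d**2)) = 4 + 4*d*(d + 17*d**2))
(a(-8) - 121)*308 = ((4 + 4*(-8)**2 + 68*(-8)**3) - 121)*308 = ((4 + 4*64 + 68*(-512)) - 121)*308 = ((4 + 256 - 34816) - 121)*308 = (-34556 - 121)*308 = -34677*308 = -10680516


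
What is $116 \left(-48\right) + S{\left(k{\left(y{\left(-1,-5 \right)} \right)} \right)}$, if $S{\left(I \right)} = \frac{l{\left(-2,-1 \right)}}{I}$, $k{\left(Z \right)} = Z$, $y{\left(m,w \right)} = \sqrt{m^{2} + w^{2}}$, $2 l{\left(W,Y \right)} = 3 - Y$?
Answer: $-5568 + \frac{\sqrt{26}}{13} \approx -5567.6$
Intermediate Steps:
$l{\left(W,Y \right)} = \frac{3}{2} - \frac{Y}{2}$ ($l{\left(W,Y \right)} = \frac{3 - Y}{2} = \frac{3}{2} - \frac{Y}{2}$)
$S{\left(I \right)} = \frac{2}{I}$ ($S{\left(I \right)} = \frac{\frac{3}{2} - - \frac{1}{2}}{I} = \frac{\frac{3}{2} + \frac{1}{2}}{I} = \frac{2}{I}$)
$116 \left(-48\right) + S{\left(k{\left(y{\left(-1,-5 \right)} \right)} \right)} = 116 \left(-48\right) + \frac{2}{\sqrt{\left(-1\right)^{2} + \left(-5\right)^{2}}} = -5568 + \frac{2}{\sqrt{1 + 25}} = -5568 + \frac{2}{\sqrt{26}} = -5568 + 2 \frac{\sqrt{26}}{26} = -5568 + \frac{\sqrt{26}}{13}$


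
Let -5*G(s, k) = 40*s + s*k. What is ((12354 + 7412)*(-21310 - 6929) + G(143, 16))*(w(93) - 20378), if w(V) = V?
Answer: 11322553009546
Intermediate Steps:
G(s, k) = -8*s - k*s/5 (G(s, k) = -(40*s + s*k)/5 = -(40*s + k*s)/5 = -8*s - k*s/5)
((12354 + 7412)*(-21310 - 6929) + G(143, 16))*(w(93) - 20378) = ((12354 + 7412)*(-21310 - 6929) - ⅕*143*(40 + 16))*(93 - 20378) = (19766*(-28239) - ⅕*143*56)*(-20285) = (-558172074 - 8008/5)*(-20285) = -2790868378/5*(-20285) = 11322553009546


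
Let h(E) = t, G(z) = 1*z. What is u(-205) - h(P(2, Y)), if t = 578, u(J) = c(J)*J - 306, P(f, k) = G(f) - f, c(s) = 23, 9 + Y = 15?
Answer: -5599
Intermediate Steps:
Y = 6 (Y = -9 + 15 = 6)
G(z) = z
P(f, k) = 0 (P(f, k) = f - f = 0)
u(J) = -306 + 23*J (u(J) = 23*J - 306 = -306 + 23*J)
h(E) = 578
u(-205) - h(P(2, Y)) = (-306 + 23*(-205)) - 1*578 = (-306 - 4715) - 578 = -5021 - 578 = -5599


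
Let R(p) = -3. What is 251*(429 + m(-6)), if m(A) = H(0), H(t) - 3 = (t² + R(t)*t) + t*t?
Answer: 108432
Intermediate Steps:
H(t) = 3 - 3*t + 2*t² (H(t) = 3 + ((t² - 3*t) + t*t) = 3 + ((t² - 3*t) + t²) = 3 + (-3*t + 2*t²) = 3 - 3*t + 2*t²)
m(A) = 3 (m(A) = 3 - 3*0 + 2*0² = 3 + 0 + 2*0 = 3 + 0 + 0 = 3)
251*(429 + m(-6)) = 251*(429 + 3) = 251*432 = 108432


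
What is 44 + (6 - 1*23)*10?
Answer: -126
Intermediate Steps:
44 + (6 - 1*23)*10 = 44 + (6 - 23)*10 = 44 - 17*10 = 44 - 170 = -126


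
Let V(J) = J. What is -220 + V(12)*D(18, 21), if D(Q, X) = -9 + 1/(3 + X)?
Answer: -655/2 ≈ -327.50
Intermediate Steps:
-220 + V(12)*D(18, 21) = -220 + 12*((-26 - 9*21)/(3 + 21)) = -220 + 12*((-26 - 189)/24) = -220 + 12*((1/24)*(-215)) = -220 + 12*(-215/24) = -220 - 215/2 = -655/2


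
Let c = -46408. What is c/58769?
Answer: -46408/58769 ≈ -0.78967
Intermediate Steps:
c/58769 = -46408/58769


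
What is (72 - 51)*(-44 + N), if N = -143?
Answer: -3927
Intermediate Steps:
(72 - 51)*(-44 + N) = (72 - 51)*(-44 - 143) = 21*(-187) = -3927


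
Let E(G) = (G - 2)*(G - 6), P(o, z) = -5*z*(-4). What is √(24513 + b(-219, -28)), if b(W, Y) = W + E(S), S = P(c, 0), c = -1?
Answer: √24306 ≈ 155.90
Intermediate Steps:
P(o, z) = 20*z
S = 0 (S = 20*0 = 0)
E(G) = (-6 + G)*(-2 + G) (E(G) = (-2 + G)*(-6 + G) = (-6 + G)*(-2 + G))
b(W, Y) = 12 + W (b(W, Y) = W + (12 + 0² - 8*0) = W + (12 + 0 + 0) = W + 12 = 12 + W)
√(24513 + b(-219, -28)) = √(24513 + (12 - 219)) = √(24513 - 207) = √24306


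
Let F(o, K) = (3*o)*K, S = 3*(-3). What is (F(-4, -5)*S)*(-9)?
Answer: 4860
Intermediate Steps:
S = -9
F(o, K) = 3*K*o
(F(-4, -5)*S)*(-9) = ((3*(-5)*(-4))*(-9))*(-9) = (60*(-9))*(-9) = -540*(-9) = 4860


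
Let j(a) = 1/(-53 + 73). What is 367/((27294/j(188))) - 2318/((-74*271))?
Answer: 636354829/5473538760 ≈ 0.11626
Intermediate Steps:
j(a) = 1/20
367/((27294/j(188))) - 2318/((-74*271)) = 367/((27294/(1/20))) - 2318/((-74*271)) = 367/((27294*20)) - 2318/(-20054) = 367/545880 - 2318*(-1/20054) = 367*(1/545880) + 1159/10027 = 367/545880 + 1159/10027 = 636354829/5473538760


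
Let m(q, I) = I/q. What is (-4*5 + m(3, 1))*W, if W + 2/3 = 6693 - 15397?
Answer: 1540726/9 ≈ 1.7119e+5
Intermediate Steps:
W = -26114/3 (W = -⅔ + (6693 - 15397) = -⅔ - 8704 = -26114/3 ≈ -8704.7)
(-4*5 + m(3, 1))*W = (-4*5 + 1/3)*(-26114/3) = (-20 + 1*(⅓))*(-26114/3) = (-20 + ⅓)*(-26114/3) = -59/3*(-26114/3) = 1540726/9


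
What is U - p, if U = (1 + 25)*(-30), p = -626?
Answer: -154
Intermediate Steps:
U = -780 (U = 26*(-30) = -780)
U - p = -780 - 1*(-626) = -780 + 626 = -154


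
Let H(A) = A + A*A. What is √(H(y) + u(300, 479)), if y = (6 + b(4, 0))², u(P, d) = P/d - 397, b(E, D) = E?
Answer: √2226409723/479 ≈ 98.507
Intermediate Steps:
u(P, d) = -397 + P/d (u(P, d) = P/d - 397 = -397 + P/d)
y = 100 (y = (6 + 4)² = 10² = 100)
H(A) = A + A²
√(H(y) + u(300, 479)) = √(100*(1 + 100) + (-397 + 300/479)) = √(100*101 + (-397 + 300*(1/479))) = √(10100 + (-397 + 300/479)) = √(10100 - 189863/479) = √(4648037/479) = √2226409723/479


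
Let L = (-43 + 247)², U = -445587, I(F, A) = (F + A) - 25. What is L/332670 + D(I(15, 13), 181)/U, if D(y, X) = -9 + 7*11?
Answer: 181577716/1453268895 ≈ 0.12494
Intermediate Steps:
I(F, A) = -25 + A + F (I(F, A) = (A + F) - 25 = -25 + A + F)
D(y, X) = 68 (D(y, X) = -9 + 77 = 68)
L = 41616 (L = 204² = 41616)
L/332670 + D(I(15, 13), 181)/U = 41616/332670 + 68/(-445587) = 41616*(1/332670) + 68*(-1/445587) = 6936/55445 - 4/26211 = 181577716/1453268895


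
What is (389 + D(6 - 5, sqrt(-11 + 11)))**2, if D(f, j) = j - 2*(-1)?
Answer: 152881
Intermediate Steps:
D(f, j) = 2 + j (D(f, j) = j + 2 = 2 + j)
(389 + D(6 - 5, sqrt(-11 + 11)))**2 = (389 + (2 + sqrt(-11 + 11)))**2 = (389 + (2 + sqrt(0)))**2 = (389 + (2 + 0))**2 = (389 + 2)**2 = 391**2 = 152881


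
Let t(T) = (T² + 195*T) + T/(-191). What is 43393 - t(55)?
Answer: 5661868/191 ≈ 29643.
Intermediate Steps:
t(T) = T² + 37244*T/191 (t(T) = (T² + 195*T) + T*(-1/191) = (T² + 195*T) - T/191 = T² + 37244*T/191)
43393 - t(55) = 43393 - 55*(37244 + 191*55)/191 = 43393 - 55*(37244 + 10505)/191 = 43393 - 55*47749/191 = 43393 - 1*2626195/191 = 43393 - 2626195/191 = 5661868/191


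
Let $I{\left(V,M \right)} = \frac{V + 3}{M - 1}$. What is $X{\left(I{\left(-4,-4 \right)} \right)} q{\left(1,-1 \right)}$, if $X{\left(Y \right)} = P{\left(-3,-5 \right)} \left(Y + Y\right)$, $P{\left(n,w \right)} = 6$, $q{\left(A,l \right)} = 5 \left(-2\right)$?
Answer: $-24$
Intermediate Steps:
$q{\left(A,l \right)} = -10$
$I{\left(V,M \right)} = \frac{3 + V}{-1 + M}$
$X{\left(Y \right)} = 12 Y$ ($X{\left(Y \right)} = 6 \left(Y + Y\right) = 6 \cdot 2 Y = 12 Y$)
$X{\left(I{\left(-4,-4 \right)} \right)} q{\left(1,-1 \right)} = 12 \frac{3 - 4}{-1 - 4} \left(-10\right) = 12 \frac{1}{-5} \left(-1\right) \left(-10\right) = 12 \left(\left(- \frac{1}{5}\right) \left(-1\right)\right) \left(-10\right) = 12 \cdot \frac{1}{5} \left(-10\right) = \frac{12}{5} \left(-10\right) = -24$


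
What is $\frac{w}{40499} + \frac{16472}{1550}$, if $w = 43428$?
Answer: $\frac{367206464}{31386725} \approx 11.699$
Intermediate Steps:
$\frac{w}{40499} + \frac{16472}{1550} = \frac{43428}{40499} + \frac{16472}{1550} = 43428 \cdot \frac{1}{40499} + 16472 \cdot \frac{1}{1550} = \frac{43428}{40499} + \frac{8236}{775} = \frac{367206464}{31386725}$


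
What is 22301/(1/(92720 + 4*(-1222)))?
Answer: 1958741432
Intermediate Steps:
22301/(1/(92720 + 4*(-1222))) = 22301/(1/(92720 - 4888)) = 22301/(1/87832) = 22301*87832 = 1958741432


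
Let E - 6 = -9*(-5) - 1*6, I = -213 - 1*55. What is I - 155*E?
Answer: -7243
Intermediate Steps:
I = -268 (I = -213 - 55 = -268)
E = 45 (E = 6 + (-9*(-5) - 1*6) = 6 + (45 - 6) = 6 + 39 = 45)
I - 155*E = -268 - 155*45 = -268 - 6975 = -7243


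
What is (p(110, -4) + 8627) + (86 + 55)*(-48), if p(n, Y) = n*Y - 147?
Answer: 1272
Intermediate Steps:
p(n, Y) = -147 + Y*n (p(n, Y) = Y*n - 147 = -147 + Y*n)
(p(110, -4) + 8627) + (86 + 55)*(-48) = ((-147 - 4*110) + 8627) + (86 + 55)*(-48) = ((-147 - 440) + 8627) + 141*(-48) = (-587 + 8627) - 6768 = 8040 - 6768 = 1272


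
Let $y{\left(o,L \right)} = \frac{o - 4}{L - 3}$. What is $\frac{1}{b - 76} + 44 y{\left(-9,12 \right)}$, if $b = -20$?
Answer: $- \frac{18307}{288} \approx -63.566$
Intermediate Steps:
$y{\left(o,L \right)} = \frac{-4 + o}{-3 + L}$
$\frac{1}{b - 76} + 44 y{\left(-9,12 \right)} = \frac{1}{-20 - 76} + 44 \frac{-4 - 9}{-3 + 12} = \frac{1}{-96} + 44 \cdot \frac{1}{9} \left(-13\right) = - \frac{1}{96} + 44 \cdot \frac{1}{9} \left(-13\right) = - \frac{1}{96} + 44 \left(- \frac{13}{9}\right) = - \frac{1}{96} - \frac{572}{9} = - \frac{18307}{288}$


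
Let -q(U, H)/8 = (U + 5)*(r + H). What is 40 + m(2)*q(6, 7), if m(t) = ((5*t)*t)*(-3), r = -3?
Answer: 21160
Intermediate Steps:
q(U, H) = -8*(-3 + H)*(5 + U) (q(U, H) = -8*(U + 5)*(-3 + H) = -8*(5 + U)*(-3 + H) = -8*(-3 + H)*(5 + U))
m(t) = -15*t² (m(t) = (5*t²)*(-3) = -15*t²)
40 + m(2)*q(6, 7) = 40 + (-15*2²)*(120 - 40*7 + 24*6 - 8*7*6) = 40 + (-15*4)*(120 - 280 + 144 - 336) = 40 - 60*(-352) = 40 + 21120 = 21160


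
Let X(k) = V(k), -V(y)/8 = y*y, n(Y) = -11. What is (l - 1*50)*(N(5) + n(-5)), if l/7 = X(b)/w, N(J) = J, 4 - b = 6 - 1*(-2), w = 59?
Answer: 23076/59 ≈ 391.12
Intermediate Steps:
b = -4 (b = 4 - (6 - 1*(-2)) = 4 - (6 + 2) = 4 - 1*8 = 4 - 8 = -4)
V(y) = -8*y² (V(y) = -8*y*y = -8*y²)
X(k) = -8*k²
l = -896/59 (l = 7*(-8*(-4)²/59) = 7*(-8*16*(1/59)) = 7*(-128*1/59) = 7*(-128/59) = -896/59 ≈ -15.186)
(l - 1*50)*(N(5) + n(-5)) = (-896/59 - 1*50)*(5 - 11) = (-896/59 - 50)*(-6) = -3846/59*(-6) = 23076/59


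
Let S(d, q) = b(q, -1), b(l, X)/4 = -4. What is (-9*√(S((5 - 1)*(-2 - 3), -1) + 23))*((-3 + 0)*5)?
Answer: 135*√7 ≈ 357.18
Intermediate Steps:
b(l, X) = -16 (b(l, X) = 4*(-4) = -16)
S(d, q) = -16
(-9*√(S((5 - 1)*(-2 - 3), -1) + 23))*((-3 + 0)*5) = (-9*√(-16 + 23))*((-3 + 0)*5) = (-9*√7)*(-3*5) = -9*√7*(-15) = 135*√7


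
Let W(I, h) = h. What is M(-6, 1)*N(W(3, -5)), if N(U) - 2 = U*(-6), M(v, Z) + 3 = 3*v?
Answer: -672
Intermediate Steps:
M(v, Z) = -3 + 3*v
N(U) = 2 - 6*U (N(U) = 2 + U*(-6) = 2 - 6*U)
M(-6, 1)*N(W(3, -5)) = (-3 + 3*(-6))*(2 - 6*(-5)) = (-3 - 18)*(2 + 30) = -21*32 = -672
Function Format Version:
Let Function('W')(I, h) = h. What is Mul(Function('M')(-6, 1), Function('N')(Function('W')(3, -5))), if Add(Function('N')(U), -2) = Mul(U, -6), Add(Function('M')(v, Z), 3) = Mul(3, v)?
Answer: -672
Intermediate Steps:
Function('M')(v, Z) = Add(-3, Mul(3, v))
Function('N')(U) = Add(2, Mul(-6, U)) (Function('N')(U) = Add(2, Mul(U, -6)) = Add(2, Mul(-6, U)))
Mul(Function('M')(-6, 1), Function('N')(Function('W')(3, -5))) = Mul(Add(-3, Mul(3, -6)), Add(2, Mul(-6, -5))) = Mul(Add(-3, -18), Add(2, 30)) = Mul(-21, 32) = -672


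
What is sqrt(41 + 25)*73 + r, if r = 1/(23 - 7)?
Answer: 1/16 + 73*sqrt(66) ≈ 593.12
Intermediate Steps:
r = 1/16 ≈ 0.062500
sqrt(41 + 25)*73 + r = sqrt(41 + 25)*73 + 1/16 = sqrt(66)*73 + 1/16 = 73*sqrt(66) + 1/16 = 1/16 + 73*sqrt(66)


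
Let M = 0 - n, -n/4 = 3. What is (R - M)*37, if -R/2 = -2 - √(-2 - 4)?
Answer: -296 + 74*I*√6 ≈ -296.0 + 181.26*I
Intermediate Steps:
n = -12 (n = -4*3 = -12)
M = 12 (M = 0 - 1*(-12) = 0 + 12 = 12)
R = 4 + 2*I*√6 (R = -2*(-2 - √(-2 - 4)) = -2*(-2 - √(-6)) = -2*(-2 - I*√6) = 4 + 2*I*√6 ≈ 4.0 + 4.899*I)
(R - M)*37 = ((4 + 2*I*√6) - 1*12)*37 = ((4 + 2*I*√6) - 12)*37 = (-8 + 2*I*√6)*37 = -296 + 74*I*√6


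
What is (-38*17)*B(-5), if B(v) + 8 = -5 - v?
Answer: 5168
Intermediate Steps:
B(v) = -13 - v (B(v) = -8 + (-5 - v) = -13 - v)
(-38*17)*B(-5) = (-38*17)*(-13 - 1*(-5)) = -646*(-13 + 5) = -646*(-8) = 5168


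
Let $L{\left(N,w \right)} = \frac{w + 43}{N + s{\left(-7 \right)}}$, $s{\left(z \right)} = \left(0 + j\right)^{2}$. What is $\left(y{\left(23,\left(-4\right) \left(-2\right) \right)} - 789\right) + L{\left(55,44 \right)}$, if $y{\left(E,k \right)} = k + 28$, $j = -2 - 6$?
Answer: $- \frac{89520}{119} \approx -752.27$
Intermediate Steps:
$j = -8$ ($j = -2 - 6 = -8$)
$s{\left(z \right)} = 64$ ($s{\left(z \right)} = \left(0 - 8\right)^{2} = \left(-8\right)^{2} = 64$)
$L{\left(N,w \right)} = \frac{43 + w}{64 + N}$ ($L{\left(N,w \right)} = \frac{w + 43}{N + 64} = \frac{43 + w}{64 + N}$)
$y{\left(E,k \right)} = 28 + k$
$\left(y{\left(23,\left(-4\right) \left(-2\right) \right)} - 789\right) + L{\left(55,44 \right)} = \left(\left(28 - -8\right) - 789\right) + \frac{43 + 44}{64 + 55} = \left(\left(28 + 8\right) - 789\right) + \frac{1}{119} \cdot 87 = \left(36 - 789\right) + \frac{1}{119} \cdot 87 = -753 + \frac{87}{119} = - \frac{89520}{119}$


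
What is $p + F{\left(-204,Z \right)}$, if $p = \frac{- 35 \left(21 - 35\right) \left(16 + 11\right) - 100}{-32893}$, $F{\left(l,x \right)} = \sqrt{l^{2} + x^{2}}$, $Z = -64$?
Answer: $- \frac{13130}{32893} + 4 \sqrt{2857} \approx 213.4$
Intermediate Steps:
$p = - \frac{13130}{32893}$ ($p = \left(- 35 \left(\left(-14\right) 27\right) - 100\right) \left(- \frac{1}{32893}\right) = \left(\left(-35\right) \left(-378\right) - 100\right) \left(- \frac{1}{32893}\right) = \left(13230 - 100\right) \left(- \frac{1}{32893}\right) = 13130 \left(- \frac{1}{32893}\right) = - \frac{13130}{32893} \approx -0.39917$)
$p + F{\left(-204,Z \right)} = - \frac{13130}{32893} + \sqrt{\left(-204\right)^{2} + \left(-64\right)^{2}} = - \frac{13130}{32893} + \sqrt{41616 + 4096} = - \frac{13130}{32893} + \sqrt{45712} = - \frac{13130}{32893} + 4 \sqrt{2857}$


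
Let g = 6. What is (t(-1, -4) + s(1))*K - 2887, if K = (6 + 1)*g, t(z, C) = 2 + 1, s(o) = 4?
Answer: -2593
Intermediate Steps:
t(z, C) = 3
K = 42 (K = (6 + 1)*6 = 7*6 = 42)
(t(-1, -4) + s(1))*K - 2887 = (3 + 4)*42 - 2887 = 7*42 - 2887 = 294 - 2887 = -2593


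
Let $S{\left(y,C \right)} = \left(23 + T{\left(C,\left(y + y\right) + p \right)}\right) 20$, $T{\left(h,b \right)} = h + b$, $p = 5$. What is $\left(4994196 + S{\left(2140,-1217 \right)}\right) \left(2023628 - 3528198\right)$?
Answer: $-7607129993120$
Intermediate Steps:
$T{\left(h,b \right)} = b + h$
$S{\left(y,C \right)} = 560 + 20 C + 40 y$ ($S{\left(y,C \right)} = \left(23 + \left(\left(\left(y + y\right) + 5\right) + C\right)\right) 20 = \left(23 + \left(\left(2 y + 5\right) + C\right)\right) 20 = \left(23 + \left(\left(5 + 2 y\right) + C\right)\right) 20 = \left(23 + \left(5 + C + 2 y\right)\right) 20 = \left(28 + C + 2 y\right) 20 = 560 + 20 C + 40 y$)
$\left(4994196 + S{\left(2140,-1217 \right)}\right) \left(2023628 - 3528198\right) = \left(4994196 + \left(560 + 20 \left(-1217\right) + 40 \cdot 2140\right)\right) \left(2023628 - 3528198\right) = \left(4994196 + \left(560 - 24340 + 85600\right)\right) \left(-1504570\right) = \left(4994196 + 61820\right) \left(-1504570\right) = 5056016 \left(-1504570\right) = -7607129993120$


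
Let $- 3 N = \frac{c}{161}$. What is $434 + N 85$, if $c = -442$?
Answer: $\frac{247192}{483} \approx 511.78$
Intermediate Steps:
$N = \frac{442}{483}$ ($N = - \frac{\left(-442\right) \frac{1}{161}}{3} = \left(- \frac{1}{3}\right) \left(- \frac{442}{161}\right) = \frac{442}{483} \approx 0.91511$)
$434 + N 85 = 434 + \frac{442}{483} \cdot 85 = 434 + \frac{37570}{483} = \frac{247192}{483}$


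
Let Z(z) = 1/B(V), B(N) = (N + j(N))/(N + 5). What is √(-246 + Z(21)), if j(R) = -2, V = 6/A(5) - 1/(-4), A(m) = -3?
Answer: 23*I*√105/15 ≈ 15.712*I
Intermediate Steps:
V = -7/4 (V = 6/(-3) - 1/(-4) = 6*(-⅓) - 1*(-¼) = -2 + ¼ = -7/4 ≈ -1.7500)
B(N) = (-2 + N)/(5 + N) (B(N) = (N - 2)/(N + 5) = (-2 + N)/(5 + N))
Z(z) = -13/15 (Z(z) = 1/((-2 - 7/4)/(5 - 7/4)) = 1/(-15/4/(13/4)) = 1/((4/13)*(-15/4)) = 1/(-15/13) = -13/15)
√(-246 + Z(21)) = √(-246 - 13/15) = √(-3703/15) = 23*I*√105/15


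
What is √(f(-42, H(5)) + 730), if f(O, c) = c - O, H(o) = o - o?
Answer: 2*√193 ≈ 27.785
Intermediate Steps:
H(o) = 0
√(f(-42, H(5)) + 730) = √((0 - 1*(-42)) + 730) = √((0 + 42) + 730) = √(42 + 730) = √772 = 2*√193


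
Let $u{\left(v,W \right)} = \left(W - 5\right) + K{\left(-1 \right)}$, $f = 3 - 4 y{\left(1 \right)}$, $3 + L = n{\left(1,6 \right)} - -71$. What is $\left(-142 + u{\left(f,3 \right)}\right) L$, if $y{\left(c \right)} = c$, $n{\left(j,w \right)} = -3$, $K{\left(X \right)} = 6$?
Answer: $-8970$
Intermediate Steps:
$L = 65$ ($L = -3 - -68 = -3 + \left(-3 + 71\right) = -3 + 68 = 65$)
$f = -1$ ($f = 3 - 4 = -1$)
$u{\left(v,W \right)} = 1 + W$ ($u{\left(v,W \right)} = \left(W - 5\right) + 6 = \left(-5 + W\right) + 6 = 1 + W$)
$\left(-142 + u{\left(f,3 \right)}\right) L = \left(-142 + \left(1 + 3\right)\right) 65 = \left(-142 + 4\right) 65 = \left(-138\right) 65 = -8970$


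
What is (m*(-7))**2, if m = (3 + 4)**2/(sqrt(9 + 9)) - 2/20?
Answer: 5882891/900 - 2401*sqrt(2)/30 ≈ 6423.4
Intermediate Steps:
m = -1/10 + 49*sqrt(2)/6 (m = 7**2/(sqrt(18)) - 2*1/20 = 49/((3*sqrt(2))) - 1/10 = 49*(sqrt(2)/6) - 1/10 = 49*sqrt(2)/6 - 1/10 = -1/10 + 49*sqrt(2)/6 ≈ 11.449)
(m*(-7))**2 = ((-1/10 + 49*sqrt(2)/6)*(-7))**2 = (7/10 - 343*sqrt(2)/6)**2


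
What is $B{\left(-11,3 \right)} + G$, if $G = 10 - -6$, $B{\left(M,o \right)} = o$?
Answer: $19$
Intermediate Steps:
$G = 16$ ($G = 10 + 6 = 16$)
$B{\left(-11,3 \right)} + G = 3 + 16 = 19$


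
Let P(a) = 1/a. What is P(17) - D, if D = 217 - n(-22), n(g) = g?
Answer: -4062/17 ≈ -238.94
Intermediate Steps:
D = 239 (D = 217 - 1*(-22) = 217 + 22 = 239)
P(17) - D = 1/17 - 1*239 = 1/17 - 239 = -4062/17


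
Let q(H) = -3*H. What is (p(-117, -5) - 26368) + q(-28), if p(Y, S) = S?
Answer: -26289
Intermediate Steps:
(p(-117, -5) - 26368) + q(-28) = (-5 - 26368) - 3*(-28) = -26373 + 84 = -26289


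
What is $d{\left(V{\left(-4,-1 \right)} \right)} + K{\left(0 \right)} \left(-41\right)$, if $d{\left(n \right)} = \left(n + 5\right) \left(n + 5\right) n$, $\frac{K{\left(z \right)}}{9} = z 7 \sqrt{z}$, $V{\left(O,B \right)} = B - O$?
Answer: $192$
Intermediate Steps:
$K{\left(z \right)} = 63 z^{\frac{3}{2}}$ ($K{\left(z \right)} = 9 z 7 \sqrt{z} = 9 \cdot 7 z \sqrt{z} = 9 \cdot 7 z^{\frac{3}{2}} = 63 z^{\frac{3}{2}}$)
$d{\left(n \right)} = n \left(5 + n\right)^{2}$ ($d{\left(n \right)} = \left(5 + n\right) \left(5 + n\right) n = \left(5 + n\right)^{2} n = n \left(5 + n\right)^{2}$)
$d{\left(V{\left(-4,-1 \right)} \right)} + K{\left(0 \right)} \left(-41\right) = \left(-1 - -4\right) \left(5 - -3\right)^{2} + 63 \cdot 0^{\frac{3}{2}} \left(-41\right) = \left(-1 + 4\right) \left(5 + \left(-1 + 4\right)\right)^{2} + 63 \cdot 0 \left(-41\right) = 3 \left(5 + 3\right)^{2} + 0 \left(-41\right) = 3 \cdot 8^{2} + 0 = 3 \cdot 64 + 0 = 192 + 0 = 192$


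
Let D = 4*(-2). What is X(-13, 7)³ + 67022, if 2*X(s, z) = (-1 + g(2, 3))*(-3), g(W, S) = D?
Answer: 555859/8 ≈ 69482.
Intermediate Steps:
D = -8
g(W, S) = -8
X(s, z) = 27/2 (X(s, z) = ((-1 - 8)*(-3))/2 = (-9*(-3))/2 = (½)*27 = 27/2)
X(-13, 7)³ + 67022 = (27/2)³ + 67022 = 19683/8 + 67022 = 555859/8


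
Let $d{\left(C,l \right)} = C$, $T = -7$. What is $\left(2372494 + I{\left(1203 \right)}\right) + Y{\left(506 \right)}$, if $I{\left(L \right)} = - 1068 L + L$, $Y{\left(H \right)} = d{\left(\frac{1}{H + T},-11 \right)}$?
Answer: $\frac{543357608}{499} \approx 1.0889 \cdot 10^{6}$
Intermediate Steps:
$Y{\left(H \right)} = \frac{1}{-7 + H}$ ($Y{\left(H \right)} = \frac{1}{H - 7} = \frac{1}{-7 + H}$)
$I{\left(L \right)} = - 1067 L$
$\left(2372494 + I{\left(1203 \right)}\right) + Y{\left(506 \right)} = \left(2372494 - 1283601\right) + \frac{1}{-7 + 506} = \left(2372494 - 1283601\right) + \frac{1}{499} = 1088893 + \frac{1}{499} = \frac{543357608}{499}$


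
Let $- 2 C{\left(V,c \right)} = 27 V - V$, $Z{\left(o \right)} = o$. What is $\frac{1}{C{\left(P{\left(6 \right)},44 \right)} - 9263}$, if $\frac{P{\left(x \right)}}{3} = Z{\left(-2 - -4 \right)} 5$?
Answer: $- \frac{1}{9653} \approx -0.00010359$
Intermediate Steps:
$P{\left(x \right)} = 30$ ($P{\left(x \right)} = 3 \left(-2 - -4\right) 5 = 3 \left(-2 + 4\right) 5 = 3 \cdot 2 \cdot 5 = 3 \cdot 10 = 30$)
$C{\left(V,c \right)} = - 13 V$ ($C{\left(V,c \right)} = - \frac{27 V - V}{2} = - \frac{26 V}{2} = - 13 V$)
$\frac{1}{C{\left(P{\left(6 \right)},44 \right)} - 9263} = \frac{1}{\left(-13\right) 30 - 9263} = \frac{1}{-390 - 9263} = \frac{1}{-9653} = - \frac{1}{9653}$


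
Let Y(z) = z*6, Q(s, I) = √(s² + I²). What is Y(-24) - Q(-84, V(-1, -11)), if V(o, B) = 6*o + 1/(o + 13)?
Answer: -144 - √1021105/12 ≈ -228.21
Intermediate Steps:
V(o, B) = 1/(13 + o) + 6*o (V(o, B) = 6*o + 1/(13 + o) = 1/(13 + o) + 6*o)
Q(s, I) = √(I² + s²)
Y(z) = 6*z
Y(-24) - Q(-84, V(-1, -11)) = 6*(-24) - √(((1 + 6*(-1)² + 78*(-1))/(13 - 1))² + (-84)²) = -144 - √(((1 + 6*1 - 78)/12)² + 7056) = -144 - √(((1 + 6 - 78)/12)² + 7056) = -144 - √(((1/12)*(-71))² + 7056) = -144 - √((-71/12)² + 7056) = -144 - √(5041/144 + 7056) = -144 - √(1021105/144) = -144 - √1021105/12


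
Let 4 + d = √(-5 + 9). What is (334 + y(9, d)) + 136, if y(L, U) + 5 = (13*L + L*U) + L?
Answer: 573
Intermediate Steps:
d = -2 (d = -4 + √(-5 + 9) = -4 + √4 = -4 + 2 = -2)
y(L, U) = -5 + 14*L + L*U (y(L, U) = -5 + ((13*L + L*U) + L) = -5 + (14*L + L*U) = -5 + 14*L + L*U)
(334 + y(9, d)) + 136 = (334 + (-5 + 14*9 + 9*(-2))) + 136 = (334 + (-5 + 126 - 18)) + 136 = (334 + 103) + 136 = 437 + 136 = 573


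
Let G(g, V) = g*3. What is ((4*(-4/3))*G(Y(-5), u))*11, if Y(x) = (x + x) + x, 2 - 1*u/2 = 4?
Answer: 2640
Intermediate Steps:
u = -4 (u = 4 - 2*4 = 4 - 8 = -4)
Y(x) = 3*x (Y(x) = 2*x + x = 3*x)
G(g, V) = 3*g
((4*(-4/3))*G(Y(-5), u))*11 = ((4*(-4/3))*(3*(3*(-5))))*11 = ((4*(-4*⅓))*(3*(-15)))*11 = ((4*(-4/3))*(-45))*11 = -16/3*(-45)*11 = 240*11 = 2640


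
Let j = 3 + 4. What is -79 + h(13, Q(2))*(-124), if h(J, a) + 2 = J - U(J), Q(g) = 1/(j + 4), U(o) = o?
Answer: 169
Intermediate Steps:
j = 7
Q(g) = 1/11 (Q(g) = 1/(7 + 4) = 1/11)
h(J, a) = -2 (h(J, a) = -2 + (J - J) = -2 + 0 = -2)
-79 + h(13, Q(2))*(-124) = -79 - 2*(-124) = -79 + 248 = 169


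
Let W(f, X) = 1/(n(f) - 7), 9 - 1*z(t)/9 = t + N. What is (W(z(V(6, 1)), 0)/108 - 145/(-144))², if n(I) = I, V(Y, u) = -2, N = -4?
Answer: 193794241/191102976 ≈ 1.0141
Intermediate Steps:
z(t) = 117 - 9*t (z(t) = 81 - 9*(t - 4) = 81 - 9*(-4 + t) = 81 + (36 - 9*t) = 117 - 9*t)
W(f, X) = 1/(-7 + f) (W(f, X) = 1/(f - 7) = 1/(-7 + f))
(W(z(V(6, 1)), 0)/108 - 145/(-144))² = (1/((-7 + (117 - 9*(-2)))*108) - 145/(-144))² = ((1/108)/(-7 + (117 + 18)) - 145*(-1/144))² = ((1/108)/(-7 + 135) + 145/144)² = ((1/108)/128 + 145/144)² = ((1/128)*(1/108) + 145/144)² = (1/13824 + 145/144)² = (13921/13824)² = 193794241/191102976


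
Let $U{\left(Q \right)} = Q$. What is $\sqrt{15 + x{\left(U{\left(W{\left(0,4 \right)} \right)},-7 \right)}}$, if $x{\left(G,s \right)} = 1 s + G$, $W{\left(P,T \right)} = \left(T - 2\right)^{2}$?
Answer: $2 \sqrt{3} \approx 3.4641$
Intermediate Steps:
$W{\left(P,T \right)} = \left(-2 + T\right)^{2}$
$x{\left(G,s \right)} = G + s$ ($x{\left(G,s \right)} = s + G = G + s$)
$\sqrt{15 + x{\left(U{\left(W{\left(0,4 \right)} \right)},-7 \right)}} = \sqrt{15 - \left(7 - \left(-2 + 4\right)^{2}\right)} = \sqrt{15 - \left(7 - 2^{2}\right)} = \sqrt{15 + \left(4 - 7\right)} = \sqrt{15 - 3} = \sqrt{12} = 2 \sqrt{3}$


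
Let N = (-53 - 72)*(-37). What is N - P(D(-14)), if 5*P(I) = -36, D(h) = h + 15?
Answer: 23161/5 ≈ 4632.2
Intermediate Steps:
D(h) = 15 + h
N = 4625 (N = -125*(-37) = 4625)
P(I) = -36/5 (P(I) = (⅕)*(-36) = -36/5)
N - P(D(-14)) = 4625 - 1*(-36/5) = 4625 + 36/5 = 23161/5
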